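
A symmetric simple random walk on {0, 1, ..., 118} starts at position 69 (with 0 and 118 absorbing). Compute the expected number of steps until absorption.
E[τ | X_0 = 69] = 3381

Let v_k = E[τ | X_0 = k]. Boundary: v_0 = v_118 = 0. Recurrence: v_k = 1 + (v_{k-1} + v_{k+1})/2 for 1 ≤ k ≤ 117. The particular solution to v_k − (v_{k-1} + v_{k+1})/2 = 1 is v_k = −k^2. Adding homogeneous solution A + B k and matching boundaries gives v_k = k (118 − k). Substituting k = 69: v_69 = 69 · 49 = 3381.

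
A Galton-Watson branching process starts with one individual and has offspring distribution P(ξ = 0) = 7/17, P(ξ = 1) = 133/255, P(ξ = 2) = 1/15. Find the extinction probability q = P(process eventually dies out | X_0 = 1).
q = 1

Mean offspring μ = 0·7/17 + 1·133/255 + 2·1/15 = 167/255 ≤ 1. For μ ≤ 1 with offspring not concentrated at 1, the Galton-Watson process goes extinct almost surely, so q = 1.
(Algebraic check: The pgf is f(s) = 7/17 + 133/255·s + 1/15·s². The extinction probability q is the smallest fixed point of f in [0, 1]. Setting s = f(s):
  1/15·s² + (133/255 − 1)·s + 7/17 = 0
  1/15·s² − (7/17 + 1/15)·s + 7/17 = 0
which factors as (s − 1)·(1/15·s − 7/17) = 0, giving roots s = 1 and s = (7/17)/(1/15) = 105/17. Since 105/17 ≥ 1, the smallest root in [0, 1] is s = 1.)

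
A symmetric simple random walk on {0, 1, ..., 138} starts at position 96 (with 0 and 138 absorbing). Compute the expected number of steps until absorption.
E[τ | X_0 = 96] = 4032

Let v_k = E[τ | X_0 = k]. Boundary: v_0 = v_138 = 0. Recurrence: v_k = 1 + (v_{k-1} + v_{k+1})/2 for 1 ≤ k ≤ 137. The particular solution to v_k − (v_{k-1} + v_{k+1})/2 = 1 is v_k = −k^2. Adding homogeneous solution A + B k and matching boundaries gives v_k = k (138 − k). Substituting k = 96: v_96 = 96 · 42 = 4032.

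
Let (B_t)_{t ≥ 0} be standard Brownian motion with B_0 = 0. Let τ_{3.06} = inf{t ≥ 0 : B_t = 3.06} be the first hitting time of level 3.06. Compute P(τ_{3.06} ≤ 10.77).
P(τ_{3.06} ≤ 10.77) = 2(1 − Φ(3.06/√10.77)) = 2(1 − Φ(0.9324)) ≈ 0.3511

By the reflection principle for standard BM, P(τ_b ≤ t) = 2 · P(B_t ≥ b). Since B_t ~ N(0, t), P(B_t ≥ 3.06) = 1 − Φ(3.06/√t) = 1 − Φ(3.06/√10.77) = 1 − Φ(0.9324) ≈ 0.17556. Doubling: P(τ_{3.06} ≤ 10.77) ≈ 2 · 0.17556 = 0.35112 ≈ 0.3511.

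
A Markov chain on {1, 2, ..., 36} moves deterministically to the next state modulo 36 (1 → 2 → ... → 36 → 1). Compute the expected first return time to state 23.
E[T_23 | X_0 = 23] = 36

The chain cycles deterministically, so starting at state 23 it returns in exactly 36 steps. Equivalently, the stationary distribution is uniform π_j = 1/36 for every state j, so by Kac's formula E[T_23] = 1/π_23 = 36.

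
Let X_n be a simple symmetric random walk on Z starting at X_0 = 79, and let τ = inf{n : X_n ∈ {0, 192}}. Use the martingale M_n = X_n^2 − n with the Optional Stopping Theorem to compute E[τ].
E[τ] = 8927

M_n = X_n^2 − n is a martingale (since E[X_{n+1}^2 | F_n] = X_n^2 + 1). By OST (τ has finite mean in a bounded region), E[M_τ] = E[M_0] = X_0^2 − 0 = 79^2 = 6241. Also E[M_τ] = E[X_τ^2] − E[τ]. The walk exits at 0 or 192, with P(hit 192 first) = 79/192, so E[X_τ^2] = 192^2 · 79/192 + 0 = 15168. Thus E[τ] = E[X_τ^2] − E[M_τ] = 15168 − 6241 = 8927 = 79(192 − 79) = 8927.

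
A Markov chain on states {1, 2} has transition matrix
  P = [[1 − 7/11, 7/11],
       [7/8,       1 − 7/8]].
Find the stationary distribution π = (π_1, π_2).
π_1 = 11/19, π_2 = 8/19

Solve πP = π with π_1 + π_2 = 1. From πP = π: π_1 · (1 − 7/11) + π_2 · 7/8 = π_1 ⇒ π_2 · 7/8 = π_1 · 7/11 ⇒ π_2/π_1 = (7/11)/(7/8) = 8/11. Together with π_1 + π_2 = 1:
  π_1 = (7/8)/(7/11 + 7/8) = (7/8)/(133/88) = 11/19,
  π_2 = (7/11)/(7/11 + 7/8) = (7/11)/(133/88) = 8/19.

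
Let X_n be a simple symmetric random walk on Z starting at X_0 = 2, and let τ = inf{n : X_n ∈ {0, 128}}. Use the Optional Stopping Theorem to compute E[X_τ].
E[X_τ] = 2

X_n is a martingale and τ is a bounded-mean stopping time (indeed τ is finite a.s. with bounded expectation since the walk is in a bounded region). By the OST, E[X_τ] = E[X_0] = 2. Equivalently: E[X_τ] = 128 · P(hit 128 first) + 0 · P(hit 0 first) = 128 · (2/128) = 2.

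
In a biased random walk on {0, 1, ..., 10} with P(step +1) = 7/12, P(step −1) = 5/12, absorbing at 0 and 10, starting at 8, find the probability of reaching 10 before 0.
P(hit 10 before 0) = (1 − (5/7)^8) / (1 − (5/7)^10) = 10972276/11362901

Let u_k denote P(reach 10 before 0 | start at k). Boundary: u_0 = 0, u_10 = 1. Recurrence: u_k = 7/12·u_{k+1} + 5/12·u_{k-1} for 1 ≤ k ≤ 9. Try u_k = A + B·r^k with r = q/p = (5/12)/(7/12) = 5/7. Substitution satisfies the recurrence; boundary conditions give:
  u_k = (1 − r^k) / (1 − r^N) = (1 − (5/7)^8) / (1 − (5/7)^10) = 10972276/11362901.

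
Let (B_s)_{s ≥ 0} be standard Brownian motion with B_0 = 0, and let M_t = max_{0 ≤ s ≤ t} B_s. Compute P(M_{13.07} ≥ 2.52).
P(M_{13.07} ≥ 2.52) = 2·P(B_{13.07} ≥ 2.52) = 2(1 − Φ(2.52/√13.07)) ≈ 0.4858

By the reflection principle for Brownian motion, P(M_t ≥ a) = 2 · P(B_t ≥ a) for a ≥ 0. Since B_t ~ N(0, t), P(B_t ≥ 2.52) = 1 − Φ(2.52/√t) = 1 − Φ(2.52/√13.07) = 1 − Φ(0.6970). So
  P(M_{13.07} ≥ 2.52) = 2(1 − Φ(0.6970)) ≈ 0.4858.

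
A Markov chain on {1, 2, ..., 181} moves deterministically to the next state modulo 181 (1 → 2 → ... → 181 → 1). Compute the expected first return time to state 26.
E[T_26 | X_0 = 26] = 181

The chain cycles deterministically, so starting at state 26 it returns in exactly 181 steps. Equivalently, the stationary distribution is uniform π_j = 1/181 for every state j, so by Kac's formula E[T_26] = 1/π_26 = 181.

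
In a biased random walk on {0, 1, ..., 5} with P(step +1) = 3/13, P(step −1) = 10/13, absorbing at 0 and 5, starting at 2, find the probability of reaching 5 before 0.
P(hit 5 before 0) = (1 − (10/3)^2) / (1 − (10/3)^5) = 351/14251

Let u_k denote P(reach 5 before 0 | start at k). Boundary: u_0 = 0, u_5 = 1. Recurrence: u_k = 3/13·u_{k+1} + 10/13·u_{k-1} for 1 ≤ k ≤ 4. Try u_k = A + B·r^k with r = q/p = (10/13)/(3/13) = 10/3. Substitution satisfies the recurrence; boundary conditions give:
  u_k = (1 − r^k) / (1 − r^N) = (1 − (10/3)^2) / (1 − (10/3)^5) = 351/14251.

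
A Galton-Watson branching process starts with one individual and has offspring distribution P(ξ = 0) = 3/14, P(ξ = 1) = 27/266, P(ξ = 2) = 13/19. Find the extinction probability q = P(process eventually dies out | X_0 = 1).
q = 57/182

The pgf is f(s) = 3/14 + 27/266·s + 13/19·s². The extinction probability q is the smallest fixed point of f in [0, 1]. Setting s = f(s):
  13/19·s² + (27/266 − 1)·s + 3/14 = 0
  13/19·s² − (3/14 + 13/19)·s + 3/14 = 0
which factors as (s − 1)·(13/19·s − 3/14) = 0, giving roots s = 1 and s = (3/14)/(13/19) = 57/182.
Mean offspring μ = 27/266 + 2·13/19 = 391/266 > 1 (supercritical), so q < 1. The extinction probability is the smaller root: q = (3/14)/(13/19) = 57/182.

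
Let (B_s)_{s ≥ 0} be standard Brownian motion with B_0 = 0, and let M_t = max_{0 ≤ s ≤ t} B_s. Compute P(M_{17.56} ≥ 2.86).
P(M_{17.56} ≥ 2.86) = 2·P(B_{17.56} ≥ 2.86) = 2(1 − Φ(2.86/√17.56)) ≈ 0.4949

By the reflection principle for Brownian motion, P(M_t ≥ a) = 2 · P(B_t ≥ a) for a ≥ 0. Since B_t ~ N(0, t), P(B_t ≥ 2.86) = 1 − Φ(2.86/√t) = 1 − Φ(2.86/√17.56) = 1 − Φ(0.6825). So
  P(M_{17.56} ≥ 2.86) = 2(1 − Φ(0.6825)) ≈ 0.4949.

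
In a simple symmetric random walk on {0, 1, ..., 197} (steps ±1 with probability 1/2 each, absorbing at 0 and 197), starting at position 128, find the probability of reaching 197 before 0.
P(hit 197 before 0) = 128/197

Let u_k = P(hit 197 before 0 | start at k). Then u_0 = 0, u_197 = 1, and u_k = u_{k-1}/2 + u_{k+1}/2 for 1 ≤ k ≤ 196. This harmonic recurrence is solved by u_k = k/197, giving u_128 = 128/197.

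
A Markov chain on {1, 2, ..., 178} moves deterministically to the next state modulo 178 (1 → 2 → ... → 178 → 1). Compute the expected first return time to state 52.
E[T_52 | X_0 = 52] = 178

The chain cycles deterministically, so starting at state 52 it returns in exactly 178 steps. Equivalently, the stationary distribution is uniform π_j = 1/178 for every state j, so by Kac's formula E[T_52] = 1/π_52 = 178.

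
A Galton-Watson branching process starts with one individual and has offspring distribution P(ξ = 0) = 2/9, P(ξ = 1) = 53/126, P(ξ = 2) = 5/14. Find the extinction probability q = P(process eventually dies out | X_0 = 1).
q = 28/45

The pgf is f(s) = 2/9 + 53/126·s + 5/14·s². The extinction probability q is the smallest fixed point of f in [0, 1]. Setting s = f(s):
  5/14·s² + (53/126 − 1)·s + 2/9 = 0
  5/14·s² − (2/9 + 5/14)·s + 2/9 = 0
which factors as (s − 1)·(5/14·s − 2/9) = 0, giving roots s = 1 and s = (2/9)/(5/14) = 28/45.
Mean offspring μ = 53/126 + 2·5/14 = 143/126 > 1 (supercritical), so q < 1. The extinction probability is the smaller root: q = (2/9)/(5/14) = 28/45.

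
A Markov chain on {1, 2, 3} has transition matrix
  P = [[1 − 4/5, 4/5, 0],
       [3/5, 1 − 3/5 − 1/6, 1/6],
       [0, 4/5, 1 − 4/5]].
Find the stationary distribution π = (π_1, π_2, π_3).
π = (18/47, 24/47, 5/47)

This is a birth-death chain on three states, which satisfies detailed balance: π_1 · P_{12} = π_2 · P_{21} and π_2 · P_{23} = π_3 · P_{32}.
From π_1 · 4/5 = π_2 · 3/5: π_2/π_1 = (4/5)/(3/5) = 4/3.
From π_2 · 1/6 = π_3 · 4/5: π_3/π_2 = (1/6)/(4/5) = 5/24.
Take π_1 proportional to 1; then unnormalized π = (1, 4/3, 5/18). Normalize by dividing by the sum 47/18:
  π = (18/47, 24/47, 5/47).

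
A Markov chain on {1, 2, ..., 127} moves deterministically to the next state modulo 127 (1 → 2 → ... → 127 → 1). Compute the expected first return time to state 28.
E[T_28 | X_0 = 28] = 127

The chain cycles deterministically, so starting at state 28 it returns in exactly 127 steps. Equivalently, the stationary distribution is uniform π_j = 1/127 for every state j, so by Kac's formula E[T_28] = 1/π_28 = 127.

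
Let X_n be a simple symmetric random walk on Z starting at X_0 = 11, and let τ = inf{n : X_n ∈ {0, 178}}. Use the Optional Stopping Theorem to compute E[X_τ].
E[X_τ] = 11

X_n is a martingale and τ is a bounded-mean stopping time (indeed τ is finite a.s. with bounded expectation since the walk is in a bounded region). By the OST, E[X_τ] = E[X_0] = 11. Equivalently: E[X_τ] = 178 · P(hit 178 first) + 0 · P(hit 0 first) = 178 · (11/178) = 11.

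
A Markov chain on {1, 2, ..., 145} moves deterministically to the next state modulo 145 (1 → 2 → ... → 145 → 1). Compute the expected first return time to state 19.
E[T_19 | X_0 = 19] = 145

The chain cycles deterministically, so starting at state 19 it returns in exactly 145 steps. Equivalently, the stationary distribution is uniform π_j = 1/145 for every state j, so by Kac's formula E[T_19] = 1/π_19 = 145.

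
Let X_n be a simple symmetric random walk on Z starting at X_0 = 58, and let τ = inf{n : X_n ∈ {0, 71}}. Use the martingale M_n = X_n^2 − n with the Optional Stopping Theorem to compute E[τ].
E[τ] = 754

M_n = X_n^2 − n is a martingale (since E[X_{n+1}^2 | F_n] = X_n^2 + 1). By OST (τ has finite mean in a bounded region), E[M_τ] = E[M_0] = X_0^2 − 0 = 58^2 = 3364. Also E[M_τ] = E[X_τ^2] − E[τ]. The walk exits at 0 or 71, with P(hit 71 first) = 58/71, so E[X_τ^2] = 71^2 · 58/71 + 0 = 4118. Thus E[τ] = E[X_τ^2] − E[M_τ] = 4118 − 3364 = 754 = 58(71 − 58) = 754.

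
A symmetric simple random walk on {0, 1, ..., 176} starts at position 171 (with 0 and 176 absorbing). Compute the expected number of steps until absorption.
E[τ | X_0 = 171] = 855

Let v_k = E[τ | X_0 = k]. Boundary: v_0 = v_176 = 0. Recurrence: v_k = 1 + (v_{k-1} + v_{k+1})/2 for 1 ≤ k ≤ 175. The particular solution to v_k − (v_{k-1} + v_{k+1})/2 = 1 is v_k = −k^2. Adding homogeneous solution A + B k and matching boundaries gives v_k = k (176 − k). Substituting k = 171: v_171 = 171 · 5 = 855.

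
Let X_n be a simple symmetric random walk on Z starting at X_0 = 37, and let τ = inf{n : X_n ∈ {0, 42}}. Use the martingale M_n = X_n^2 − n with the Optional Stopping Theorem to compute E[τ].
E[τ] = 185

M_n = X_n^2 − n is a martingale (since E[X_{n+1}^2 | F_n] = X_n^2 + 1). By OST (τ has finite mean in a bounded region), E[M_τ] = E[M_0] = X_0^2 − 0 = 37^2 = 1369. Also E[M_τ] = E[X_τ^2] − E[τ]. The walk exits at 0 or 42, with P(hit 42 first) = 37/42, so E[X_τ^2] = 42^2 · 37/42 + 0 = 1554. Thus E[τ] = E[X_τ^2] − E[M_τ] = 1554 − 1369 = 185 = 37(42 − 37) = 185.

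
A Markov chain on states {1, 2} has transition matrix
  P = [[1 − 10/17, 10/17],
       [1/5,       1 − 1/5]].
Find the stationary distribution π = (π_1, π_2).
π_1 = 17/67, π_2 = 50/67

Solve πP = π with π_1 + π_2 = 1. From πP = π: π_1 · (1 − 10/17) + π_2 · 1/5 = π_1 ⇒ π_2 · 1/5 = π_1 · 10/17 ⇒ π_2/π_1 = (10/17)/(1/5) = 50/17. Together with π_1 + π_2 = 1:
  π_1 = (1/5)/(10/17 + 1/5) = (1/5)/(67/85) = 17/67,
  π_2 = (10/17)/(10/17 + 1/5) = (10/17)/(67/85) = 50/67.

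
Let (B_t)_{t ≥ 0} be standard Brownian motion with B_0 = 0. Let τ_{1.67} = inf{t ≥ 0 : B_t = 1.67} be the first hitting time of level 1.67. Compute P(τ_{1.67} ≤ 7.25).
P(τ_{1.67} ≤ 7.25) = 2(1 − Φ(1.67/√7.25)) = 2(1 − Φ(0.6202)) ≈ 0.5351

By the reflection principle for standard BM, P(τ_b ≤ t) = 2 · P(B_t ≥ b). Since B_t ~ N(0, t), P(B_t ≥ 1.67) = 1 − Φ(1.67/√t) = 1 − Φ(1.67/√7.25) = 1 − Φ(0.6202) ≈ 0.26756. Doubling: P(τ_{1.67} ≤ 7.25) ≈ 2 · 0.26756 = 0.53512 ≈ 0.5351.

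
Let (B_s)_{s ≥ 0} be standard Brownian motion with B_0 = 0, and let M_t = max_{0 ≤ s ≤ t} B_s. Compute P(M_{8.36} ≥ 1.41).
P(M_{8.36} ≥ 1.41) = 2·P(B_{8.36} ≥ 1.41) = 2(1 − Φ(1.41/√8.36)) ≈ 0.6258

By the reflection principle for Brownian motion, P(M_t ≥ a) = 2 · P(B_t ≥ a) for a ≥ 0. Since B_t ~ N(0, t), P(B_t ≥ 1.41) = 1 − Φ(1.41/√t) = 1 − Φ(1.41/√8.36) = 1 − Φ(0.4877). So
  P(M_{8.36} ≥ 1.41) = 2(1 − Φ(0.4877)) ≈ 0.6258.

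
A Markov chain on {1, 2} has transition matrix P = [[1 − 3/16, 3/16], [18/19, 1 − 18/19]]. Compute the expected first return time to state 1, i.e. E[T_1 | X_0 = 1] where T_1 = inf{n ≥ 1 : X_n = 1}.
E[T_1 | X_0 = 1] = 1/π_1 = 115/96

For an irreducible recurrent Markov chain with stationary distribution π, E[T_i | X_0 = i] = 1/π_i (Kac's formula). Here π_1 = (18/19)/(3/16 + 18/19) = (18/19)/(345/304) = 96/115, so E[T_1 | X_0 = 1] = 1/π_1 = (3/16 + 18/19)/(18/19) = (345/304)/(18/19) = 115/96.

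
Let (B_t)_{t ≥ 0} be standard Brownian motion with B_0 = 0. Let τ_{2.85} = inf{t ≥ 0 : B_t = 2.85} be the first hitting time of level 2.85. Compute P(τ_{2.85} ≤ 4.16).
P(τ_{2.85} ≤ 4.16) = 2(1 − Φ(2.85/√4.16)) = 2(1 − Φ(1.3973)) ≈ 0.1623

By the reflection principle for standard BM, P(τ_b ≤ t) = 2 · P(B_t ≥ b). Since B_t ~ N(0, t), P(B_t ≥ 2.85) = 1 − Φ(2.85/√t) = 1 − Φ(2.85/√4.16) = 1 − Φ(1.3973) ≈ 0.08116. Doubling: P(τ_{2.85} ≤ 4.16) ≈ 2 · 0.08116 = 0.16232 ≈ 0.1623.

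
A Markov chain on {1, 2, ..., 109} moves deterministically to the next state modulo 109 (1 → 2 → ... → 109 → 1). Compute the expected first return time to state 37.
E[T_37 | X_0 = 37] = 109

The chain cycles deterministically, so starting at state 37 it returns in exactly 109 steps. Equivalently, the stationary distribution is uniform π_j = 1/109 for every state j, so by Kac's formula E[T_37] = 1/π_37 = 109.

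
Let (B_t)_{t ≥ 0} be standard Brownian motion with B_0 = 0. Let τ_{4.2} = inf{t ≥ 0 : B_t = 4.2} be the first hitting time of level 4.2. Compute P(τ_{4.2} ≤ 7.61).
P(τ_{4.2} ≤ 7.61) = 2(1 − Φ(4.2/√7.61)) = 2(1 − Φ(1.5225)) ≈ 0.1279

By the reflection principle for standard BM, P(τ_b ≤ t) = 2 · P(B_t ≥ b). Since B_t ~ N(0, t), P(B_t ≥ 4.2) = 1 − Φ(4.2/√t) = 1 − Φ(4.2/√7.61) = 1 − Φ(1.5225) ≈ 0.06394. Doubling: P(τ_{4.2} ≤ 7.61) ≈ 2 · 0.06394 = 0.12788 ≈ 0.1279.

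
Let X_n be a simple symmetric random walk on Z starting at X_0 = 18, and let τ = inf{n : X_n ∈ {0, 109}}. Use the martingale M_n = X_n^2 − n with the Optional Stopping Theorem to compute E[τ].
E[τ] = 1638

M_n = X_n^2 − n is a martingale (since E[X_{n+1}^2 | F_n] = X_n^2 + 1). By OST (τ has finite mean in a bounded region), E[M_τ] = E[M_0] = X_0^2 − 0 = 18^2 = 324. Also E[M_τ] = E[X_τ^2] − E[τ]. The walk exits at 0 or 109, with P(hit 109 first) = 18/109, so E[X_τ^2] = 109^2 · 18/109 + 0 = 1962. Thus E[τ] = E[X_τ^2] − E[M_τ] = 1962 − 324 = 1638 = 18(109 − 18) = 1638.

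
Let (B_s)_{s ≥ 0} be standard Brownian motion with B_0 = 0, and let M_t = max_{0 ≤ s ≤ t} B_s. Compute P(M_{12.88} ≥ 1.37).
P(M_{12.88} ≥ 1.37) = 2·P(B_{12.88} ≥ 1.37) = 2(1 − Φ(1.37/√12.88)) ≈ 0.7027

By the reflection principle for Brownian motion, P(M_t ≥ a) = 2 · P(B_t ≥ a) for a ≥ 0. Since B_t ~ N(0, t), P(B_t ≥ 1.37) = 1 − Φ(1.37/√t) = 1 − Φ(1.37/√12.88) = 1 − Φ(0.3817). So
  P(M_{12.88} ≥ 1.37) = 2(1 − Φ(0.3817)) ≈ 0.7027.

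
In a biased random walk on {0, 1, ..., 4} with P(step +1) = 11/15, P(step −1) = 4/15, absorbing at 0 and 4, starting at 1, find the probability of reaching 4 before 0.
P(hit 4 before 0) = (1 − (4/11)^1) / (1 − (4/11)^4) = 1331/2055

Let u_k denote P(reach 4 before 0 | start at k). Boundary: u_0 = 0, u_4 = 1. Recurrence: u_k = 11/15·u_{k+1} + 4/15·u_{k-1} for 1 ≤ k ≤ 3. Try u_k = A + B·r^k with r = q/p = (4/15)/(11/15) = 4/11. Substitution satisfies the recurrence; boundary conditions give:
  u_k = (1 − r^k) / (1 − r^N) = (1 − (4/11)^1) / (1 − (4/11)^4) = 1331/2055.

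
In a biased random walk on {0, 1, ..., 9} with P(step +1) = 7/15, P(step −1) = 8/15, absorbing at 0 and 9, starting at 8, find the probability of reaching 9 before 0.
P(hit 9 before 0) = (1 − (8/7)^8) / (1 − (8/7)^9) = 77086905/93864121

Let u_k denote P(reach 9 before 0 | start at k). Boundary: u_0 = 0, u_9 = 1. Recurrence: u_k = 7/15·u_{k+1} + 8/15·u_{k-1} for 1 ≤ k ≤ 8. Try u_k = A + B·r^k with r = q/p = (8/15)/(7/15) = 8/7. Substitution satisfies the recurrence; boundary conditions give:
  u_k = (1 − r^k) / (1 − r^N) = (1 − (8/7)^8) / (1 − (8/7)^9) = 77086905/93864121.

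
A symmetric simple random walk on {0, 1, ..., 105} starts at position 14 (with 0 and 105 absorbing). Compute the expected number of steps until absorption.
E[τ | X_0 = 14] = 1274

Let v_k = E[τ | X_0 = k]. Boundary: v_0 = v_105 = 0. Recurrence: v_k = 1 + (v_{k-1} + v_{k+1})/2 for 1 ≤ k ≤ 104. The particular solution to v_k − (v_{k-1} + v_{k+1})/2 = 1 is v_k = −k^2. Adding homogeneous solution A + B k and matching boundaries gives v_k = k (105 − k). Substituting k = 14: v_14 = 14 · 91 = 1274.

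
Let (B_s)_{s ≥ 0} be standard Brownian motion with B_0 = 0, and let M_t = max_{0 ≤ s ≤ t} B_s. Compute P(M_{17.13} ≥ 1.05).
P(M_{17.13} ≥ 1.05) = 2·P(B_{17.13} ≥ 1.05) = 2(1 − Φ(1.05/√17.13)) ≈ 0.7997

By the reflection principle for Brownian motion, P(M_t ≥ a) = 2 · P(B_t ≥ a) for a ≥ 0. Since B_t ~ N(0, t), P(B_t ≥ 1.05) = 1 − Φ(1.05/√t) = 1 − Φ(1.05/√17.13) = 1 − Φ(0.2537). So
  P(M_{17.13} ≥ 1.05) = 2(1 − Φ(0.2537)) ≈ 0.7997.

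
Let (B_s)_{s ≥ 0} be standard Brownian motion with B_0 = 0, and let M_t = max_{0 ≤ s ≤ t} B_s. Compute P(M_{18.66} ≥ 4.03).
P(M_{18.66} ≥ 4.03) = 2·P(B_{18.66} ≥ 4.03) = 2(1 − Φ(4.03/√18.66)) ≈ 0.3509

By the reflection principle for Brownian motion, P(M_t ≥ a) = 2 · P(B_t ≥ a) for a ≥ 0. Since B_t ~ N(0, t), P(B_t ≥ 4.03) = 1 − Φ(4.03/√t) = 1 − Φ(4.03/√18.66) = 1 − Φ(0.9329). So
  P(M_{18.66} ≥ 4.03) = 2(1 − Φ(0.9329)) ≈ 0.3509.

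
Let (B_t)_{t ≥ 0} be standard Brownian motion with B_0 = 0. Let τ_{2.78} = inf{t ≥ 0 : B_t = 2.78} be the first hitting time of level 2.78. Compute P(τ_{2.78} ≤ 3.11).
P(τ_{2.78} ≤ 3.11) = 2(1 − Φ(2.78/√3.11)) = 2(1 − Φ(1.5764)) ≈ 0.1149

By the reflection principle for standard BM, P(τ_b ≤ t) = 2 · P(B_t ≥ b). Since B_t ~ N(0, t), P(B_t ≥ 2.78) = 1 − Φ(2.78/√t) = 1 − Φ(2.78/√3.11) = 1 − Φ(1.5764) ≈ 0.05747. Doubling: P(τ_{2.78} ≤ 3.11) ≈ 2 · 0.05747 = 0.11494 ≈ 0.1149.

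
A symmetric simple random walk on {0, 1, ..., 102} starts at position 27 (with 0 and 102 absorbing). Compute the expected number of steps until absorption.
E[τ | X_0 = 27] = 2025

Let v_k = E[τ | X_0 = k]. Boundary: v_0 = v_102 = 0. Recurrence: v_k = 1 + (v_{k-1} + v_{k+1})/2 for 1 ≤ k ≤ 101. The particular solution to v_k − (v_{k-1} + v_{k+1})/2 = 1 is v_k = −k^2. Adding homogeneous solution A + B k and matching boundaries gives v_k = k (102 − k). Substituting k = 27: v_27 = 27 · 75 = 2025.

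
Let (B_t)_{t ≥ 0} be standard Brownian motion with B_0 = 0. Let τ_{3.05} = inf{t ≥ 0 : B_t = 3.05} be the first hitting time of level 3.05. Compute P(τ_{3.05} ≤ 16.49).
P(τ_{3.05} ≤ 16.49) = 2(1 − Φ(3.05/√16.49)) = 2(1 − Φ(0.7511)) ≈ 0.4526

By the reflection principle for standard BM, P(τ_b ≤ t) = 2 · P(B_t ≥ b). Since B_t ~ N(0, t), P(B_t ≥ 3.05) = 1 − Φ(3.05/√t) = 1 − Φ(3.05/√16.49) = 1 − Φ(0.7511) ≈ 0.22630. Doubling: P(τ_{3.05} ≤ 16.49) ≈ 2 · 0.22630 = 0.45260 ≈ 0.4526.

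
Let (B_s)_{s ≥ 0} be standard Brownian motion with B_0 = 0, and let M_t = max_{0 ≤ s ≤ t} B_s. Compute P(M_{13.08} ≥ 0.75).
P(M_{13.08} ≥ 0.75) = 2·P(B_{13.08} ≥ 0.75) = 2(1 − Φ(0.75/√13.08)) ≈ 0.8357

By the reflection principle for Brownian motion, P(M_t ≥ a) = 2 · P(B_t ≥ a) for a ≥ 0. Since B_t ~ N(0, t), P(B_t ≥ 0.75) = 1 − Φ(0.75/√t) = 1 − Φ(0.75/√13.08) = 1 − Φ(0.2074). So
  P(M_{13.08} ≥ 0.75) = 2(1 − Φ(0.2074)) ≈ 0.8357.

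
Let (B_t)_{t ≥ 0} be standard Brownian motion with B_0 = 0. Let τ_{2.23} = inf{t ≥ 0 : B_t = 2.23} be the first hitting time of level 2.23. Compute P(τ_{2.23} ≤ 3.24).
P(τ_{2.23} ≤ 3.24) = 2(1 − Φ(2.23/√3.24)) = 2(1 − Φ(1.2389)) ≈ 0.2154

By the reflection principle for standard BM, P(τ_b ≤ t) = 2 · P(B_t ≥ b). Since B_t ~ N(0, t), P(B_t ≥ 2.23) = 1 − Φ(2.23/√t) = 1 − Φ(2.23/√3.24) = 1 − Φ(1.2389) ≈ 0.10769. Doubling: P(τ_{2.23} ≤ 3.24) ≈ 2 · 0.10769 = 0.21538 ≈ 0.2154.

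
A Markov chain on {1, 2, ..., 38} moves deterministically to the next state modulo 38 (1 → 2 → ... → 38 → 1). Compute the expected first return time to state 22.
E[T_22 | X_0 = 22] = 38

The chain cycles deterministically, so starting at state 22 it returns in exactly 38 steps. Equivalently, the stationary distribution is uniform π_j = 1/38 for every state j, so by Kac's formula E[T_22] = 1/π_22 = 38.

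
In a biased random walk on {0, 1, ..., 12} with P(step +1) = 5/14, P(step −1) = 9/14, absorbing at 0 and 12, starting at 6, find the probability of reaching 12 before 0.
P(hit 12 before 0) = (1 − (9/5)^6) / (1 − (9/5)^12) = 15625/547066

Let u_k denote P(reach 12 before 0 | start at k). Boundary: u_0 = 0, u_12 = 1. Recurrence: u_k = 5/14·u_{k+1} + 9/14·u_{k-1} for 1 ≤ k ≤ 11. Try u_k = A + B·r^k with r = q/p = (9/14)/(5/14) = 9/5. Substitution satisfies the recurrence; boundary conditions give:
  u_k = (1 − r^k) / (1 − r^N) = (1 − (9/5)^6) / (1 − (9/5)^12) = 15625/547066.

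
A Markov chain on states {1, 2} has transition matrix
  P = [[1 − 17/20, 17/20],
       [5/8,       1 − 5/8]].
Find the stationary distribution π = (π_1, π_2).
π_1 = 25/59, π_2 = 34/59

Solve πP = π with π_1 + π_2 = 1. From πP = π: π_1 · (1 − 17/20) + π_2 · 5/8 = π_1 ⇒ π_2 · 5/8 = π_1 · 17/20 ⇒ π_2/π_1 = (17/20)/(5/8) = 34/25. Together with π_1 + π_2 = 1:
  π_1 = (5/8)/(17/20 + 5/8) = (5/8)/(59/40) = 25/59,
  π_2 = (17/20)/(17/20 + 5/8) = (17/20)/(59/40) = 34/59.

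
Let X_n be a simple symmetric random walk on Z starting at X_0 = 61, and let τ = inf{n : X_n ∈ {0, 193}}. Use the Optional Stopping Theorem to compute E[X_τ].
E[X_τ] = 61

X_n is a martingale and τ is a bounded-mean stopping time (indeed τ is finite a.s. with bounded expectation since the walk is in a bounded region). By the OST, E[X_τ] = E[X_0] = 61. Equivalently: E[X_τ] = 193 · P(hit 193 first) + 0 · P(hit 0 first) = 193 · (61/193) = 61.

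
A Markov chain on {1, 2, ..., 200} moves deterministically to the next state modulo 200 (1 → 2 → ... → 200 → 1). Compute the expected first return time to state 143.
E[T_143 | X_0 = 143] = 200

The chain cycles deterministically, so starting at state 143 it returns in exactly 200 steps. Equivalently, the stationary distribution is uniform π_j = 1/200 for every state j, so by Kac's formula E[T_143] = 1/π_143 = 200.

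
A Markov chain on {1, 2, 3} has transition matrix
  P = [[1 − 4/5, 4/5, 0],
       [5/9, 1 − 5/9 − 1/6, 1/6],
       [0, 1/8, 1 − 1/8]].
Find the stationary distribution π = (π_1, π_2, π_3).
π = (25/109, 36/109, 48/109)

This is a birth-death chain on three states, which satisfies detailed balance: π_1 · P_{12} = π_2 · P_{21} and π_2 · P_{23} = π_3 · P_{32}.
From π_1 · 4/5 = π_2 · 5/9: π_2/π_1 = (4/5)/(5/9) = 36/25.
From π_2 · 1/6 = π_3 · 1/8: π_3/π_2 = (1/6)/(1/8) = 4/3.
Take π_1 proportional to 1; then unnormalized π = (1, 36/25, 48/25). Normalize by dividing by the sum 109/25:
  π = (25/109, 36/109, 48/109).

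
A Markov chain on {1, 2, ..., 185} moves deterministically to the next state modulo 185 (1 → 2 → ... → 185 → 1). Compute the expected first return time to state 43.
E[T_43 | X_0 = 43] = 185

The chain cycles deterministically, so starting at state 43 it returns in exactly 185 steps. Equivalently, the stationary distribution is uniform π_j = 1/185 for every state j, so by Kac's formula E[T_43] = 1/π_43 = 185.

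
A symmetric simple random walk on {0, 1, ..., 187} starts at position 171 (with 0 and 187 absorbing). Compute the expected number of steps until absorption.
E[τ | X_0 = 171] = 2736

Let v_k = E[τ | X_0 = k]. Boundary: v_0 = v_187 = 0. Recurrence: v_k = 1 + (v_{k-1} + v_{k+1})/2 for 1 ≤ k ≤ 186. The particular solution to v_k − (v_{k-1} + v_{k+1})/2 = 1 is v_k = −k^2. Adding homogeneous solution A + B k and matching boundaries gives v_k = k (187 − k). Substituting k = 171: v_171 = 171 · 16 = 2736.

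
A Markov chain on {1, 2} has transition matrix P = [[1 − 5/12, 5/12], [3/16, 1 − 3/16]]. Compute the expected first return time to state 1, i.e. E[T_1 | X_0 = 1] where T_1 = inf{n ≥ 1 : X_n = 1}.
E[T_1 | X_0 = 1] = 1/π_1 = 29/9

For an irreducible recurrent Markov chain with stationary distribution π, E[T_i | X_0 = i] = 1/π_i (Kac's formula). Here π_1 = (3/16)/(5/12 + 3/16) = (3/16)/(29/48) = 9/29, so E[T_1 | X_0 = 1] = 1/π_1 = (5/12 + 3/16)/(3/16) = (29/48)/(3/16) = 29/9.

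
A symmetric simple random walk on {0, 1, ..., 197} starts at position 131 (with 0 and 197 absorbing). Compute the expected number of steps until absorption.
E[τ | X_0 = 131] = 8646

Let v_k = E[τ | X_0 = k]. Boundary: v_0 = v_197 = 0. Recurrence: v_k = 1 + (v_{k-1} + v_{k+1})/2 for 1 ≤ k ≤ 196. The particular solution to v_k − (v_{k-1} + v_{k+1})/2 = 1 is v_k = −k^2. Adding homogeneous solution A + B k and matching boundaries gives v_k = k (197 − k). Substituting k = 131: v_131 = 131 · 66 = 8646.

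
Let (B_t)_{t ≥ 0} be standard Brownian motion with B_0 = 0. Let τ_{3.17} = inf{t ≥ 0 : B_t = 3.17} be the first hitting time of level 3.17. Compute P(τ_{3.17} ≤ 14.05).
P(τ_{3.17} ≤ 14.05) = 2(1 − Φ(3.17/√14.05)) = 2(1 − Φ(0.8457)) ≈ 0.3977

By the reflection principle for standard BM, P(τ_b ≤ t) = 2 · P(B_t ≥ b). Since B_t ~ N(0, t), P(B_t ≥ 3.17) = 1 − Φ(3.17/√t) = 1 − Φ(3.17/√14.05) = 1 − Φ(0.8457) ≈ 0.19886. Doubling: P(τ_{3.17} ≤ 14.05) ≈ 2 · 0.19886 = 0.39772 ≈ 0.3977.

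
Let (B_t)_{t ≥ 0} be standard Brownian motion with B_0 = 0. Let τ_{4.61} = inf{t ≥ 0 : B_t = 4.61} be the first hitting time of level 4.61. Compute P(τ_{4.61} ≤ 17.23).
P(τ_{4.61} ≤ 17.23) = 2(1 − Φ(4.61/√17.23)) = 2(1 − Φ(1.1106)) ≈ 0.2667

By the reflection principle for standard BM, P(τ_b ≤ t) = 2 · P(B_t ≥ b). Since B_t ~ N(0, t), P(B_t ≥ 4.61) = 1 − Φ(4.61/√t) = 1 − Φ(4.61/√17.23) = 1 − Φ(1.1106) ≈ 0.13337. Doubling: P(τ_{4.61} ≤ 17.23) ≈ 2 · 0.13337 = 0.26674 ≈ 0.2667.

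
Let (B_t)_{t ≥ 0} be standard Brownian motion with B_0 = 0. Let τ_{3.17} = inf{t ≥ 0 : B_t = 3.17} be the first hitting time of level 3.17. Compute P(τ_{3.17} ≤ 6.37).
P(τ_{3.17} ≤ 6.37) = 2(1 − Φ(3.17/√6.37)) = 2(1 − Φ(1.2560)) ≈ 0.2091

By the reflection principle for standard BM, P(τ_b ≤ t) = 2 · P(B_t ≥ b). Since B_t ~ N(0, t), P(B_t ≥ 3.17) = 1 − Φ(3.17/√t) = 1 − Φ(3.17/√6.37) = 1 − Φ(1.2560) ≈ 0.10456. Doubling: P(τ_{3.17} ≤ 6.37) ≈ 2 · 0.10456 = 0.20912 ≈ 0.2091.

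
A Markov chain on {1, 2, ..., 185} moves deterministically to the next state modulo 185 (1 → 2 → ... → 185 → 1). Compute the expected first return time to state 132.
E[T_132 | X_0 = 132] = 185

The chain cycles deterministically, so starting at state 132 it returns in exactly 185 steps. Equivalently, the stationary distribution is uniform π_j = 1/185 for every state j, so by Kac's formula E[T_132] = 1/π_132 = 185.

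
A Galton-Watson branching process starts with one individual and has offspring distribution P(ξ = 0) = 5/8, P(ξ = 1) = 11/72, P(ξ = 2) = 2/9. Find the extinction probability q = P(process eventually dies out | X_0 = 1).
q = 1

Mean offspring μ = 0·5/8 + 1·11/72 + 2·2/9 = 43/72 ≤ 1. For μ ≤ 1 with offspring not concentrated at 1, the Galton-Watson process goes extinct almost surely, so q = 1.
(Algebraic check: The pgf is f(s) = 5/8 + 11/72·s + 2/9·s². The extinction probability q is the smallest fixed point of f in [0, 1]. Setting s = f(s):
  2/9·s² + (11/72 − 1)·s + 5/8 = 0
  2/9·s² − (5/8 + 2/9)·s + 5/8 = 0
which factors as (s − 1)·(2/9·s − 5/8) = 0, giving roots s = 1 and s = (5/8)/(2/9) = 45/16. Since 45/16 ≥ 1, the smallest root in [0, 1] is s = 1.)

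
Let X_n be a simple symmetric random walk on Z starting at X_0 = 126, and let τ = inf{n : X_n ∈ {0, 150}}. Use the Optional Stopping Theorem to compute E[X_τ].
E[X_τ] = 126

X_n is a martingale and τ is a bounded-mean stopping time (indeed τ is finite a.s. with bounded expectation since the walk is in a bounded region). By the OST, E[X_τ] = E[X_0] = 126. Equivalently: E[X_τ] = 150 · P(hit 150 first) + 0 · P(hit 0 first) = 150 · (126/150) = 126.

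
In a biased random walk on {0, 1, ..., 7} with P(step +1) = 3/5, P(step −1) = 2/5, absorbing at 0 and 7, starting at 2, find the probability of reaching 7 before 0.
P(hit 7 before 0) = (1 − (2/3)^2) / (1 − (2/3)^7) = 1215/2059

Let u_k denote P(reach 7 before 0 | start at k). Boundary: u_0 = 0, u_7 = 1. Recurrence: u_k = 3/5·u_{k+1} + 2/5·u_{k-1} for 1 ≤ k ≤ 6. Try u_k = A + B·r^k with r = q/p = (2/5)/(3/5) = 2/3. Substitution satisfies the recurrence; boundary conditions give:
  u_k = (1 − r^k) / (1 − r^N) = (1 − (2/3)^2) / (1 − (2/3)^7) = 1215/2059.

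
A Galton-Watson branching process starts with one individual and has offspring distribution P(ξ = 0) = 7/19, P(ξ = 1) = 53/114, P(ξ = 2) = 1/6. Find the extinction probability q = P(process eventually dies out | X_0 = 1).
q = 1

Mean offspring μ = 0·7/19 + 1·53/114 + 2·1/6 = 91/114 ≤ 1. For μ ≤ 1 with offspring not concentrated at 1, the Galton-Watson process goes extinct almost surely, so q = 1.
(Algebraic check: The pgf is f(s) = 7/19 + 53/114·s + 1/6·s². The extinction probability q is the smallest fixed point of f in [0, 1]. Setting s = f(s):
  1/6·s² + (53/114 − 1)·s + 7/19 = 0
  1/6·s² − (7/19 + 1/6)·s + 7/19 = 0
which factors as (s − 1)·(1/6·s − 7/19) = 0, giving roots s = 1 and s = (7/19)/(1/6) = 42/19. Since 42/19 ≥ 1, the smallest root in [0, 1] is s = 1.)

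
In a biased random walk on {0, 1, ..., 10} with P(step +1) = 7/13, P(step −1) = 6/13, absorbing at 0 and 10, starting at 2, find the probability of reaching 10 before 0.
P(hit 10 before 0) = (1 − (6/7)^2) / (1 − (6/7)^10) = 5764801/17077621

Let u_k denote P(reach 10 before 0 | start at k). Boundary: u_0 = 0, u_10 = 1. Recurrence: u_k = 7/13·u_{k+1} + 6/13·u_{k-1} for 1 ≤ k ≤ 9. Try u_k = A + B·r^k with r = q/p = (6/13)/(7/13) = 6/7. Substitution satisfies the recurrence; boundary conditions give:
  u_k = (1 − r^k) / (1 − r^N) = (1 − (6/7)^2) / (1 − (6/7)^10) = 5764801/17077621.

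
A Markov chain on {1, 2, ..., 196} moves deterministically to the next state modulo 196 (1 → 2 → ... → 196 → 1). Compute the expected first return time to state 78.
E[T_78 | X_0 = 78] = 196

The chain cycles deterministically, so starting at state 78 it returns in exactly 196 steps. Equivalently, the stationary distribution is uniform π_j = 1/196 for every state j, so by Kac's formula E[T_78] = 1/π_78 = 196.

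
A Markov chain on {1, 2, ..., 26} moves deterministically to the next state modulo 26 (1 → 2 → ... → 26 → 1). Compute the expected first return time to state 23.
E[T_23 | X_0 = 23] = 26

The chain cycles deterministically, so starting at state 23 it returns in exactly 26 steps. Equivalently, the stationary distribution is uniform π_j = 1/26 for every state j, so by Kac's formula E[T_23] = 1/π_23 = 26.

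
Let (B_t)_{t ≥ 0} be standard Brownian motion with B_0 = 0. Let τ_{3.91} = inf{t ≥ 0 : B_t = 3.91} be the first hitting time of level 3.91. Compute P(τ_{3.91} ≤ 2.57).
P(τ_{3.91} ≤ 2.57) = 2(1 − Φ(3.91/√2.57)) = 2(1 − Φ(2.4390)) ≈ 0.0147

By the reflection principle for standard BM, P(τ_b ≤ t) = 2 · P(B_t ≥ b). Since B_t ~ N(0, t), P(B_t ≥ 3.91) = 1 − Φ(3.91/√t) = 1 − Φ(3.91/√2.57) = 1 − Φ(2.4390) ≈ 0.00736. Doubling: P(τ_{3.91} ≤ 2.57) ≈ 2 · 0.00736 = 0.01472 ≈ 0.0147.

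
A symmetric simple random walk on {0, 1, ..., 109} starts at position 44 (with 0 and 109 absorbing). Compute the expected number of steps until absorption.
E[τ | X_0 = 44] = 2860

Let v_k = E[τ | X_0 = k]. Boundary: v_0 = v_109 = 0. Recurrence: v_k = 1 + (v_{k-1} + v_{k+1})/2 for 1 ≤ k ≤ 108. The particular solution to v_k − (v_{k-1} + v_{k+1})/2 = 1 is v_k = −k^2. Adding homogeneous solution A + B k and matching boundaries gives v_k = k (109 − k). Substituting k = 44: v_44 = 44 · 65 = 2860.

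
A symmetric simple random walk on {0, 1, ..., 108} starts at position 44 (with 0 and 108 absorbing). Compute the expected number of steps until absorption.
E[τ | X_0 = 44] = 2816

Let v_k = E[τ | X_0 = k]. Boundary: v_0 = v_108 = 0. Recurrence: v_k = 1 + (v_{k-1} + v_{k+1})/2 for 1 ≤ k ≤ 107. The particular solution to v_k − (v_{k-1} + v_{k+1})/2 = 1 is v_k = −k^2. Adding homogeneous solution A + B k and matching boundaries gives v_k = k (108 − k). Substituting k = 44: v_44 = 44 · 64 = 2816.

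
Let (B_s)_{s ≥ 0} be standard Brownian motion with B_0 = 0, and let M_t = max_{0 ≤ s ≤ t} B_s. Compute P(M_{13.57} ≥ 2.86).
P(M_{13.57} ≥ 2.86) = 2·P(B_{13.57} ≥ 2.86) = 2(1 − Φ(2.86/√13.57)) ≈ 0.4375

By the reflection principle for Brownian motion, P(M_t ≥ a) = 2 · P(B_t ≥ a) for a ≥ 0. Since B_t ~ N(0, t), P(B_t ≥ 2.86) = 1 − Φ(2.86/√t) = 1 − Φ(2.86/√13.57) = 1 − Φ(0.7764). So
  P(M_{13.57} ≥ 2.86) = 2(1 − Φ(0.7764)) ≈ 0.4375.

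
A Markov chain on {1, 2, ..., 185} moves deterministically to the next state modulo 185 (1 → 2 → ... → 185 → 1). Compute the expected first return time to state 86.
E[T_86 | X_0 = 86] = 185

The chain cycles deterministically, so starting at state 86 it returns in exactly 185 steps. Equivalently, the stationary distribution is uniform π_j = 1/185 for every state j, so by Kac's formula E[T_86] = 1/π_86 = 185.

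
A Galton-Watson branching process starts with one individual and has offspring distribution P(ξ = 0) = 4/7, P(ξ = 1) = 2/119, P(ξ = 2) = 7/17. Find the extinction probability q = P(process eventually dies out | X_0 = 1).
q = 1

Mean offspring μ = 0·4/7 + 1·2/119 + 2·7/17 = 100/119 ≤ 1. For μ ≤ 1 with offspring not concentrated at 1, the Galton-Watson process goes extinct almost surely, so q = 1.
(Algebraic check: The pgf is f(s) = 4/7 + 2/119·s + 7/17·s². The extinction probability q is the smallest fixed point of f in [0, 1]. Setting s = f(s):
  7/17·s² + (2/119 − 1)·s + 4/7 = 0
  7/17·s² − (4/7 + 7/17)·s + 4/7 = 0
which factors as (s − 1)·(7/17·s − 4/7) = 0, giving roots s = 1 and s = (4/7)/(7/17) = 68/49. Since 68/49 ≥ 1, the smallest root in [0, 1] is s = 1.)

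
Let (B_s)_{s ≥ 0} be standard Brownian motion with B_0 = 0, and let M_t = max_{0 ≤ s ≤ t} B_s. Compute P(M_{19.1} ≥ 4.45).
P(M_{19.1} ≥ 4.45) = 2·P(B_{19.1} ≥ 4.45) = 2(1 − Φ(4.45/√19.1)) ≈ 0.3086

By the reflection principle for Brownian motion, P(M_t ≥ a) = 2 · P(B_t ≥ a) for a ≥ 0. Since B_t ~ N(0, t), P(B_t ≥ 4.45) = 1 − Φ(4.45/√t) = 1 − Φ(4.45/√19.1) = 1 − Φ(1.0182). So
  P(M_{19.1} ≥ 4.45) = 2(1 − Φ(1.0182)) ≈ 0.3086.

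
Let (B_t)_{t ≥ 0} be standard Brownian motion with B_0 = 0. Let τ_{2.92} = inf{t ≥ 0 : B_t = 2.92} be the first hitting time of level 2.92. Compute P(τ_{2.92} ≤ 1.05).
P(τ_{2.92} ≤ 1.05) = 2(1 − Φ(2.92/√1.05)) = 2(1 − Φ(2.8496)) ≈ 0.0044

By the reflection principle for standard BM, P(τ_b ≤ t) = 2 · P(B_t ≥ b). Since B_t ~ N(0, t), P(B_t ≥ 2.92) = 1 − Φ(2.92/√t) = 1 − Φ(2.92/√1.05) = 1 − Φ(2.8496) ≈ 0.00219. Doubling: P(τ_{2.92} ≤ 1.05) ≈ 2 · 0.00219 = 0.00438 ≈ 0.0044.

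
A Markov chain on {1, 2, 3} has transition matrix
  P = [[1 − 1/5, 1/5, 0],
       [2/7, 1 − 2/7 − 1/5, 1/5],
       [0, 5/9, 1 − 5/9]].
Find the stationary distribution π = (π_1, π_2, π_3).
π = (125/244, 175/488, 63/488)

This is a birth-death chain on three states, which satisfies detailed balance: π_1 · P_{12} = π_2 · P_{21} and π_2 · P_{23} = π_3 · P_{32}.
From π_1 · 1/5 = π_2 · 2/7: π_2/π_1 = (1/5)/(2/7) = 7/10.
From π_2 · 1/5 = π_3 · 5/9: π_3/π_2 = (1/5)/(5/9) = 9/25.
Take π_1 proportional to 1; then unnormalized π = (1, 7/10, 63/250). Normalize by dividing by the sum 244/125:
  π = (125/244, 175/488, 63/488).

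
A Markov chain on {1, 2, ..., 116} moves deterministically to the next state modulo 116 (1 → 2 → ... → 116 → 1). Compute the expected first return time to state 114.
E[T_114 | X_0 = 114] = 116

The chain cycles deterministically, so starting at state 114 it returns in exactly 116 steps. Equivalently, the stationary distribution is uniform π_j = 1/116 for every state j, so by Kac's formula E[T_114] = 1/π_114 = 116.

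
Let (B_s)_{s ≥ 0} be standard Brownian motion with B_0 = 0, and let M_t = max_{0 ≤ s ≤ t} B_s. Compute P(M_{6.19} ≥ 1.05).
P(M_{6.19} ≥ 1.05) = 2·P(B_{6.19} ≥ 1.05) = 2(1 − Φ(1.05/√6.19)) ≈ 0.6730

By the reflection principle for Brownian motion, P(M_t ≥ a) = 2 · P(B_t ≥ a) for a ≥ 0. Since B_t ~ N(0, t), P(B_t ≥ 1.05) = 1 − Φ(1.05/√t) = 1 − Φ(1.05/√6.19) = 1 − Φ(0.4220). So
  P(M_{6.19} ≥ 1.05) = 2(1 − Φ(0.4220)) ≈ 0.6730.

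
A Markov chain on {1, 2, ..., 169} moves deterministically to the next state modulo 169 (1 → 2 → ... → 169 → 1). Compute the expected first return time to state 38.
E[T_38 | X_0 = 38] = 169

The chain cycles deterministically, so starting at state 38 it returns in exactly 169 steps. Equivalently, the stationary distribution is uniform π_j = 1/169 for every state j, so by Kac's formula E[T_38] = 1/π_38 = 169.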